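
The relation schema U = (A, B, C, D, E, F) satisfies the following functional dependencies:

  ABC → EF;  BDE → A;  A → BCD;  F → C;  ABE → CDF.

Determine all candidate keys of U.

{A}⁺: A→BCD adds B, C, D; ABC→EF adds E, F → {A, B, C, D, E, F}.
{B, D, E}⁺: BDE→A adds A; A→BCD adds C; ABE→CDF adds F → {A, B, C, D, E, F}. Minimal: {D, E}⁺ = {D, E}; {B, E}⁺ = {B, E}; {B, D}⁺ = {B, D} — none reach the full schema.
Any other superkey contains one of these as a subset, so there are no further candidate keys.

(A), (B, D, E)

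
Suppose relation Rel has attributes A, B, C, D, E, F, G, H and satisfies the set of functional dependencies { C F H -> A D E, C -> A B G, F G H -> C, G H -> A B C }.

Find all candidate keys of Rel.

Attributes F, H never appear on any right-hand side, so every candidate key must contain {F, H}.
{F, H}⁺ = {F, H}, which is not all of the schema, so we must add further attributes.
{C, F, H}⁺: CFH→ADE adds A, D, E; C→ABG adds B, G → {A, B, C, D, E, F, G, H}. Minimal: {F, H}⁺ = {F, H}; {C, H}⁺ = {A, B, C, G, H}; {C, F}⁺ = {A, B, C, F, G} — none reach the full schema.
{F, G, H}⁺: FGH→C adds C; GH→ABC adds A, B; CFH→ADE adds D, E → {A, B, C, D, E, F, G, H}. Minimal: {G, H}⁺ = {A, B, C, G, H}; {F, H}⁺ = {F, H}; {F, G}⁺ = {F, G} — none reach the full schema.

CFH; FGH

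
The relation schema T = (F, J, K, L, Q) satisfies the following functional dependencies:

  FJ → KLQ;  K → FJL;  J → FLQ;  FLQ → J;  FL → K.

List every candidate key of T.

{J}, {K}, {F, L}

{J}⁺: J→FLQ adds F, L, Q; FL→K adds K → {F, J, K, L, Q}.
{K}⁺: K→FJL adds F, J, L; J→FLQ adds Q → {F, J, K, L, Q}.
{F, L}⁺: FL→K adds K; K→FJL adds J; J→FLQ adds Q → {F, J, K, L, Q}. Minimal: {L}⁺ = {L}; {F}⁺ = {F} — none reach the full schema.
Any other superkey contains one of these as a subset, so there are no further candidate keys.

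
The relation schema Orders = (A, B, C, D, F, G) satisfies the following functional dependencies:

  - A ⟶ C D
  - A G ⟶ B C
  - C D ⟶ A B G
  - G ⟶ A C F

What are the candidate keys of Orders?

{A}⁺: A→CD adds C, D; CD→ABG adds B, G; G→ACF adds F → {A, B, C, D, F, G}.
{G}⁺: G→ACF adds A, C, F; A→CD adds D; AG→BC adds B → {A, B, C, D, F, G}.
{C, D}⁺: CD→ABG adds A, B, G; G→ACF adds F → {A, B, C, D, F, G}. Minimal: {D}⁺ = {D}; {C}⁺ = {C} — none reach the full schema.

{A}, {G}, {C, D}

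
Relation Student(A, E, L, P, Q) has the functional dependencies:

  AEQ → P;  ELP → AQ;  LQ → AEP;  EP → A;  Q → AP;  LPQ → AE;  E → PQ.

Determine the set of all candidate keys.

EL; LQ

Attribute L never appears on the right-hand side of any dependency, so L must belong to every candidate key.
{L}⁺ = {L}, which is not all of the schema, so we must add further attributes.
{E, L}⁺: E→PQ adds P, Q; ELP→AQ adds A → {A, E, L, P, Q}.
{L, Q}⁺: LQ→AEP adds A, E, P → {A, E, L, P, Q}.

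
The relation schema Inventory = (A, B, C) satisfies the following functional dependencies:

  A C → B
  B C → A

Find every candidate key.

Attribute C never appears on the right-hand side of any dependency, so C must belong to every candidate key.
{C}⁺ = {C}, which is not all of the schema, so we must add further attributes.
{A, C}⁺: AC→B adds B → {A, B, C}.
{B, C}⁺: BC→A adds A → {A, B, C}.
Any other superkey contains one of these as a subset, so there are no further candidate keys.

{A, C}, {B, C}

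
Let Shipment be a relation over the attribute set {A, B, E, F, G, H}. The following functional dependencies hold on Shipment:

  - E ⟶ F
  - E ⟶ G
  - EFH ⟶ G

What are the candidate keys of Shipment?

(A, B, E, H)

Attributes A, B, E, H never appear on any right-hand side, so every candidate key must contain {A, B, E, H}.
{A, B, E, H}⁺ = {A, B, E, F, G, H}, which is all of the schema, so {A, B, E, H} is the only candidate key.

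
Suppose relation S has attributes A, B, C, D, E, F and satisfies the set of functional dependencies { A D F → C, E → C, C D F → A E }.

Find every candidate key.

Attributes B, D, F never appear on any right-hand side, so every candidate key must contain {B, D, F}.
{B, D, F}⁺ = {B, D, F}, which is not all of the schema, so we must add further attributes.
{A, B, D, F}⁺: ADF→C adds C; CDF→AE adds E → {A, B, C, D, E, F}. Minimal: {B, D, F}⁺ = {B, D, F}; {A, D, F}⁺ = {A, C, D, E, F}; {A, B, F}⁺ = {A, B, F}; … — none reach the full schema.
{B, C, D, F}⁺: CDF→AE adds A, E → {A, B, C, D, E, F}. Minimal: {C, D, F}⁺ = {A, C, D, E, F}; {B, D, F}⁺ = {B, D, F}; {B, C, F}⁺ = {B, C, F}; … — none reach the full schema.
{B, D, E, F}⁺: E→C adds C; CDF→AE adds A → {A, B, C, D, E, F}. Minimal: {D, E, F}⁺ = {A, C, D, E, F}; {B, E, F}⁺ = {B, C, E, F}; {B, D, F}⁺ = {B, D, F}; … — none reach the full schema.
Any other superkey contains one of these as a subset, so there are no further candidate keys.

ABDF, BCDF, BDEF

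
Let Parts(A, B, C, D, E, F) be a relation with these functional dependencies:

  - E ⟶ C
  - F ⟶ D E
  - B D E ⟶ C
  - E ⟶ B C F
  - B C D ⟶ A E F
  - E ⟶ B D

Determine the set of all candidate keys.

{E}⁺: E→C adds C; E→BCF adds B, F; E→BD adds D; BCD→AEF adds A → {A, B, C, D, E, F}.
{F}⁺: F→DE adds D, E; E→BCF adds B, C; BCD→AEF adds A → {A, B, C, D, E, F}.
{B, C, D}⁺: BCD→AEF adds A, E, F → {A, B, C, D, E, F}.
Any other superkey contains one of these as a subset, so there are no further candidate keys.

{E}, {F}, {B, C, D}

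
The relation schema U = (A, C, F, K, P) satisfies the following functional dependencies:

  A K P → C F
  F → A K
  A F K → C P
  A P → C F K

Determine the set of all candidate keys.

{F}⁺: F→AK adds A, K; AFK→CP adds C, P → {A, C, F, K, P}.
{A, P}⁺: AP→CFK adds C, F, K → {A, C, F, K, P}. Minimal: {P}⁺ = {P}; {A}⁺ = {A} — none reach the full schema.
Any other superkey contains one of these as a subset, so there are no further candidate keys.

F; AP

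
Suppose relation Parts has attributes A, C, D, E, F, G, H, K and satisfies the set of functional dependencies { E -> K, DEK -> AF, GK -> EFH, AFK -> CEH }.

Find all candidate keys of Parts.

{D, E, G}, {D, G, K}

{D, E, G}⁺: E→K adds K; DEK→AF adds A, F; GK→EFH adds H; AFK→CEH adds C → {A, C, D, E, F, G, H, K}. Minimal: {E, G}⁺ = {E, F, G, H, K}; {D, G}⁺ = {D, G}; {D, E}⁺ = {A, C, D, E, F, H, K} — none reach the full schema.
{D, G, K}⁺: GK→EFH adds E, F, H; DEK→AF adds A; AFK→CEH adds C → {A, C, D, E, F, G, H, K}. Minimal: {G, K}⁺ = {E, F, G, H, K}; {D, K}⁺ = {D, K}; {D, G}⁺ = {D, G} — none reach the full schema.
Any other superkey contains one of these as a subset, so there are no further candidate keys.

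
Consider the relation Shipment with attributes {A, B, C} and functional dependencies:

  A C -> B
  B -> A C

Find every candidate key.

{B}⁺: B→AC adds A, C → {A, B, C}.
{A, C}⁺: AC→B adds B → {A, B, C}. Minimal: {C}⁺ = {C}; {A}⁺ = {A} — none reach the full schema.
Any other superkey contains one of these as a subset, so there are no further candidate keys.

(B); (A, C)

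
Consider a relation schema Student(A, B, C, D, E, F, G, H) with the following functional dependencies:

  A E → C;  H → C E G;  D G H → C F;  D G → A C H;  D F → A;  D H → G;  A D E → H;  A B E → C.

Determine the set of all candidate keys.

Attributes B, D never appear on any right-hand side, so every candidate key must contain {B, D}.
{B, D}⁺ = {B, D}, which is not all of the schema, so we must add further attributes.
{B, D, G}⁺: DG→ACH adds A, C, H; H→CEG adds E; DGH→CF adds F → {A, B, C, D, E, F, G, H}. Minimal: {D, G}⁺ = {A, C, D, E, F, G, H}; {B, G}⁺ = {B, G}; {B, D}⁺ = {B, D} — none reach the full schema.
{B, D, H}⁺: H→CEG adds C, E, G; DGH→CF adds F; DG→ACH adds A → {A, B, C, D, E, F, G, H}. Minimal: {D, H}⁺ = {A, C, D, E, F, G, H}; {B, H}⁺ = {B, C, E, G, H}; {B, D}⁺ = {B, D} — none reach the full schema.
{A, B, D, E}⁺: AE→C adds C; ADE→H adds H; H→CEG adds G; DGH→CF adds F → {A, B, C, D, E, F, G, H}. Minimal: {B, D, E}⁺ = {B, D, E}; {A, D, E}⁺ = {A, C, D, E, F, G, H}; {A, B, E}⁺ = {A, B, C, E}; … — none reach the full schema.
{B, D, E, F}⁺: DF→A adds A; ADE→H adds H; ABE→C adds C; H→CEG adds G → {A, B, C, D, E, F, G, H}. Minimal: {D, E, F}⁺ = {A, C, D, E, F, G, H}; {B, E, F}⁺ = {B, E, F}; {B, D, F}⁺ = {A, B, D, F}; … — none reach the full schema.

BDG, BDH, ABDE, BDEF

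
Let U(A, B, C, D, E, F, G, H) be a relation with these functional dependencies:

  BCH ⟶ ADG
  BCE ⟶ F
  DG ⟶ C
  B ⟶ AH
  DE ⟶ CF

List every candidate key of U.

Attributes B, E never appear on any right-hand side, so every candidate key must contain {B, E}.
{B, E}⁺ = {A, B, E, H}, which is not all of the schema, so we must add further attributes.
{B, C, E}⁺: BCE→F adds F; B→AH adds A, H; BCH→ADG adds D, G → {A, B, C, D, E, F, G, H}.
{B, D, E}⁺: B→AH adds A, H; DE→CF adds C, F; BCH→ADG adds G → {A, B, C, D, E, F, G, H}.

{B, C, E}, {B, D, E}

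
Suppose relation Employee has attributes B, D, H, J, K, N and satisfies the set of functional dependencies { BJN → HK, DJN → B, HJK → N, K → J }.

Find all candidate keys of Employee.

DHK, DJN, DKN

Attribute D never appears on the right-hand side of any dependency, so D must belong to every candidate key.
{D}⁺ = {D}, which is not all of the schema, so we must add further attributes.
{D, H, K}⁺: K→J adds J; HJK→N adds N; DJN→B adds B → {B, D, H, J, K, N}. Minimal: {H, K}⁺ = {H, J, K, N}; {D, K}⁺ = {D, J, K}; {D, H}⁺ = {D, H} — none reach the full schema.
{D, J, N}⁺: DJN→B adds B; BJN→HK adds H, K → {B, D, H, J, K, N}. Minimal: {J, N}⁺ = {J, N}; {D, N}⁺ = {D, N}; {D, J}⁺ = {D, J} — none reach the full schema.
{D, K, N}⁺: K→J adds J; DJN→B adds B; BJN→HK adds H → {B, D, H, J, K, N}. Minimal: {K, N}⁺ = {J, K, N}; {D, N}⁺ = {D, N}; {D, K}⁺ = {D, J, K} — none reach the full schema.
Any other superkey contains one of these as a subset, so there are no further candidate keys.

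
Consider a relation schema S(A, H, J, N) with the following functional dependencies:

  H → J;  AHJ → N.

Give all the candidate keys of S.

Attributes A, H never appear on any right-hand side, so every candidate key must contain {A, H}.
{A, H}⁺ = {A, H, J, N}, which is all of the schema, so {A, H} is the only candidate key.

AH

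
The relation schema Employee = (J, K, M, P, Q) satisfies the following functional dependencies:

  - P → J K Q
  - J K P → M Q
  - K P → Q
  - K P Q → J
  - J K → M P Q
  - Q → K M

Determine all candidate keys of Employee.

{P}, {J, K}, {J, Q}

{P}⁺: P→JKQ adds J, K, Q; JKP→MQ adds M → {J, K, M, P, Q}.
{J, K}⁺: JK→MPQ adds M, P, Q → {J, K, M, P, Q}. Minimal: {K}⁺ = {K}; {J}⁺ = {J} — none reach the full schema.
{J, Q}⁺: Q→KM adds K, M; JK→MPQ adds P → {J, K, M, P, Q}. Minimal: {Q}⁺ = {K, M, Q}; {J}⁺ = {J} — none reach the full schema.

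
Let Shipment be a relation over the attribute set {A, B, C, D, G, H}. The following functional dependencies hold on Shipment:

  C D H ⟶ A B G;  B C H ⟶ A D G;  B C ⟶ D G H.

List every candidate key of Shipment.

Attribute C never appears on the right-hand side of any dependency, so C must belong to every candidate key.
{C}⁺ = {C}, which is not all of the schema, so we must add further attributes.
{B, C}⁺: BC→DGH adds D, G, H; CDH→ABG adds A → {A, B, C, D, G, H}.
{C, D, H}⁺: CDH→ABG adds A, B, G → {A, B, C, D, G, H}.

{B, C}, {C, D, H}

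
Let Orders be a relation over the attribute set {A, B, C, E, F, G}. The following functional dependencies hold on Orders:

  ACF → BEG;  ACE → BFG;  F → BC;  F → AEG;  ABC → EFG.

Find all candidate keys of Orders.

{F}⁺: F→BC adds B, C; F→AEG adds A, E, G → {A, B, C, E, F, G}.
{A, B, C}⁺: ABC→EFG adds E, F, G → {A, B, C, E, F, G}. Minimal: {B, C}⁺ = {B, C}; {A, C}⁺ = {A, C}; {A, B}⁺ = {A, B} — none reach the full schema.
{A, C, E}⁺: ACE→BFG adds B, F, G → {A, B, C, E, F, G}. Minimal: {C, E}⁺ = {C, E}; {A, E}⁺ = {A, E}; {A, C}⁺ = {A, C} — none reach the full schema.

F; ABC; ACE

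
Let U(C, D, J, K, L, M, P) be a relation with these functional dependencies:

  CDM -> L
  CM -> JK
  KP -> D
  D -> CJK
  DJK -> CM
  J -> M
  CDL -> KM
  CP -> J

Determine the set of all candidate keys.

Attribute P never appears on the right-hand side of any dependency, so P must belong to every candidate key.
{P}⁺ = {P}, which is not all of the schema, so we must add further attributes.
{C, P}⁺: CP→J adds J; J→M adds M; CM→JK adds K; KP→D adds D; CDM→L adds L → {C, D, J, K, L, M, P}. Minimal: {P}⁺ = {P}; {C}⁺ = {C} — none reach the full schema.
{D, P}⁺: D→CJK adds C, J, K; DJK→CM adds M; CDM→L adds L → {C, D, J, K, L, M, P}. Minimal: {P}⁺ = {P}; {D}⁺ = {C, D, J, K, L, M} — none reach the full schema.
{K, P}⁺: KP→D adds D; D→CJK adds C, J; DJK→CM adds M; CDM→L adds L → {C, D, J, K, L, M, P}. Minimal: {P}⁺ = {P}; {K}⁺ = {K} — none reach the full schema.

CP; DP; KP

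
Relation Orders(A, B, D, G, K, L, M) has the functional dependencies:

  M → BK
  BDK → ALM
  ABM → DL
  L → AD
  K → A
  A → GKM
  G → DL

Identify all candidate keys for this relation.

{A}⁺: A→GKM adds G, K, M; G→DL adds D, L; M→BK adds B → {A, B, D, G, K, L, M}.
{G}⁺: G→DL adds D, L; L→AD adds A; A→GKM adds K, M; M→BK adds B → {A, B, D, G, K, L, M}.
{K}⁺: K→A adds A; A→GKM adds G, M; G→DL adds D, L; M→BK adds B → {A, B, D, G, K, L, M}.
{L}⁺: L→AD adds A, D; A→GKM adds G, K, M; M→BK adds B → {A, B, D, G, K, L, M}.
{M}⁺: M→BK adds B, K; K→A adds A; A→GKM adds G; G→DL adds D, L → {A, B, D, G, K, L, M}.

(A); (G); (K); (L); (M)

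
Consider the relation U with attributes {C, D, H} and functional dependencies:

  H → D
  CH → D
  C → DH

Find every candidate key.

{C}

Attribute C never appears on the right-hand side of any dependency, so C must belong to every candidate key.
{C}⁺ = {C, D, H}, which is all of the schema, so {C} is the only candidate key.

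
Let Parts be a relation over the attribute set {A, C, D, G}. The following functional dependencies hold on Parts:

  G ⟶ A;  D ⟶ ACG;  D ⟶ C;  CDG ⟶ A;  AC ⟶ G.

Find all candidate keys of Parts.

(D)

Attribute D never appears on the right-hand side of any dependency, so D must belong to every candidate key.
{D}⁺ = {A, C, D, G}, which is all of the schema, so {D} is the only candidate key.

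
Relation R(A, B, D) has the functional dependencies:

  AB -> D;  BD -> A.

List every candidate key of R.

Attribute B never appears on the right-hand side of any dependency, so B must belong to every candidate key.
{B}⁺ = {B}, which is not all of the schema, so we must add further attributes.
{A, B}⁺: AB→D adds D → {A, B, D}.
{B, D}⁺: BD→A adds A → {A, B, D}.
Any other superkey contains one of these as a subset, so there are no further candidate keys.

{A, B}, {B, D}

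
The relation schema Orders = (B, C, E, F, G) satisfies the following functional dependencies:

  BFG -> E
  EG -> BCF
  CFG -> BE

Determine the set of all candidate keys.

Attribute G never appears on the right-hand side of any dependency, so G must belong to every candidate key.
{G}⁺ = {G}, which is not all of the schema, so we must add further attributes.
{E, G}⁺: EG→BCF adds B, C, F → {B, C, E, F, G}. Minimal: {G}⁺ = {G}; {E}⁺ = {E} — none reach the full schema.
{B, F, G}⁺: BFG→E adds E; EG→BCF adds C → {B, C, E, F, G}. Minimal: {F, G}⁺ = {F, G}; {B, G}⁺ = {B, G}; {B, F}⁺ = {B, F} — none reach the full schema.
{C, F, G}⁺: CFG→BE adds B, E → {B, C, E, F, G}. Minimal: {F, G}⁺ = {F, G}; {C, G}⁺ = {C, G}; {C, F}⁺ = {C, F} — none reach the full schema.
Any other superkey contains one of these as a subset, so there are no further candidate keys.

(E, G), (B, F, G), (C, F, G)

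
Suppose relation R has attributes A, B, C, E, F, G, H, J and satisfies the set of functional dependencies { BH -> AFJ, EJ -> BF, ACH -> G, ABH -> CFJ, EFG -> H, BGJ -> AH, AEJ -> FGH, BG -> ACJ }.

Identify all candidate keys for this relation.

AEJ; BEG; BEH; EGJ; EHJ

Attribute E never appears on the right-hand side of any dependency, so E must belong to every candidate key.
{E}⁺ = {E}, which is not all of the schema, so we must add further attributes.
{A, E, J}⁺: EJ→BF adds B, F; AEJ→FGH adds G, H; BG→ACJ adds C → {A, B, C, E, F, G, H, J}. Minimal: {E, J}⁺ = {B, E, F, J}; {A, J}⁺ = {A, J}; {A, E}⁺ = {A, E} — none reach the full schema.
{B, E, G}⁺: BG→ACJ adds A, C, J; EJ→BF adds F; EFG→H adds H → {A, B, C, E, F, G, H, J}. Minimal: {E, G}⁺ = {E, G}; {B, G}⁺ = {A, B, C, F, G, H, J}; {B, E}⁺ = {B, E} — none reach the full schema.
{B, E, H}⁺: BH→AFJ adds A, F, J; ABH→CFJ adds C; AEJ→FGH adds G → {A, B, C, E, F, G, H, J}. Minimal: {E, H}⁺ = {E, H}; {B, H}⁺ = {A, B, C, F, G, H, J}; {B, E}⁺ = {B, E} — none reach the full schema.
{E, G, J}⁺: EJ→BF adds B, F; EFG→H adds H; BGJ→AH adds A; BG→ACJ adds C → {A, B, C, E, F, G, H, J}. Minimal: {G, J}⁺ = {G, J}; {E, J}⁺ = {B, E, F, J}; {E, G}⁺ = {E, G} — none reach the full schema.
{E, H, J}⁺: EJ→BF adds B, F; BH→AFJ adds A; ABH→CFJ adds C; AEJ→FGH adds G → {A, B, C, E, F, G, H, J}. Minimal: {H, J}⁺ = {H, J}; {E, J}⁺ = {B, E, F, J}; {E, H}⁺ = {E, H} — none reach the full schema.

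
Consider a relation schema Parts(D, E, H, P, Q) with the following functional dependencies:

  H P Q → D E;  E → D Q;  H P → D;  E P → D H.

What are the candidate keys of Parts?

Attribute P never appears on the right-hand side of any dependency, so P must belong to every candidate key.
{P}⁺ = {P}, which is not all of the schema, so we must add further attributes.
{E, P}⁺: E→DQ adds D, Q; EP→DH adds H → {D, E, H, P, Q}. Minimal: {P}⁺ = {P}; {E}⁺ = {D, E, Q} — none reach the full schema.
{H, P, Q}⁺: HPQ→DE adds D, E → {D, E, H, P, Q}. Minimal: {P, Q}⁺ = {P, Q}; {H, Q}⁺ = {H, Q}; {H, P}⁺ = {D, H, P} — none reach the full schema.

{E, P}; {H, P, Q}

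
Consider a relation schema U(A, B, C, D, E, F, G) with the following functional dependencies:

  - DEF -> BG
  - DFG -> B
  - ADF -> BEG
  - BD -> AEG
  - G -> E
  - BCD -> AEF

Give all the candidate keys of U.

Attributes C, D never appear on any right-hand side, so every candidate key must contain {C, D}.
{C, D}⁺ = {C, D}, which is not all of the schema, so we must add further attributes.
{B, C, D}⁺: BD→AEG adds A, E, G; BCD→AEF adds F → {A, B, C, D, E, F, G}.
{A, C, D, F}⁺: ADF→BEG adds B, E, G → {A, B, C, D, E, F, G}.
{C, D, E, F}⁺: DEF→BG adds B, G; BD→AEG adds A → {A, B, C, D, E, F, G}.
{C, D, F, G}⁺: DFG→B adds B; BD→AEG adds A, E → {A, B, C, D, E, F, G}.

{B, C, D}, {A, C, D, F}, {C, D, E, F}, {C, D, F, G}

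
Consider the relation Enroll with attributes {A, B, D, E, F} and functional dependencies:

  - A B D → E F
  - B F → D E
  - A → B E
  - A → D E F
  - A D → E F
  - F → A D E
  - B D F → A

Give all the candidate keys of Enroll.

{A}, {F}

{A}⁺: A→BE adds B, E; A→DEF adds D, F → {A, B, D, E, F}.
{F}⁺: F→ADE adds A, D, E; A→BE adds B → {A, B, D, E, F}.
Any other superkey contains one of these as a subset, so there are no further candidate keys.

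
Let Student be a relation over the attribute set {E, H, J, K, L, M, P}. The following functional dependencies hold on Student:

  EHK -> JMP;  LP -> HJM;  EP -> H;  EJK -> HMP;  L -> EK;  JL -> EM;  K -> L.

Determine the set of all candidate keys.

{H, K}⁺: K→L adds L; L→EK adds E; EHK→JMP adds J, M, P → {E, H, J, K, L, M, P}. Minimal: {K}⁺ = {E, K, L}; {H}⁺ = {H} — none reach the full schema.
{H, L}⁺: L→EK adds E, K; EHK→JMP adds J, M, P → {E, H, J, K, L, M, P}. Minimal: {L}⁺ = {E, K, L}; {H}⁺ = {H} — none reach the full schema.
{J, K}⁺: K→L adds L; L→EK adds E; JL→EM adds M; EJK→HMP adds H, P → {E, H, J, K, L, M, P}. Minimal: {K}⁺ = {E, K, L}; {J}⁺ = {J} — none reach the full schema.
{J, L}⁺: L→EK adds E, K; JL→EM adds M; EJK→HMP adds H, P → {E, H, J, K, L, M, P}. Minimal: {L}⁺ = {E, K, L}; {J}⁺ = {J} — none reach the full schema.
{K, P}⁺: K→L adds L; LP→HJM adds H, J, M; L→EK adds E → {E, H, J, K, L, M, P}. Minimal: {P}⁺ = {P}; {K}⁺ = {E, K, L} — none reach the full schema.
{L, P}⁺: LP→HJM adds H, J, M; L→EK adds E, K → {E, H, J, K, L, M, P}. Minimal: {P}⁺ = {P}; {L}⁺ = {E, K, L} — none reach the full schema.
Any other superkey contains one of these as a subset, so there are no further candidate keys.

HK; HL; JK; JL; KP; LP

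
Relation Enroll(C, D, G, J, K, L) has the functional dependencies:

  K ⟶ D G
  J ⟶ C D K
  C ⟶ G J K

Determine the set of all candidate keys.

Attribute L never appears on the right-hand side of any dependency, so L must belong to every candidate key.
{L}⁺ = {L}, which is not all of the schema, so we must add further attributes.
{C, L}⁺: C→GJK adds G, J, K; K→DG adds D → {C, D, G, J, K, L}. Minimal: {L}⁺ = {L}; {C}⁺ = {C, D, G, J, K} — none reach the full schema.
{J, L}⁺: J→CDK adds C, D, K; C→GJK adds G → {C, D, G, J, K, L}. Minimal: {L}⁺ = {L}; {J}⁺ = {C, D, G, J, K} — none reach the full schema.

{C, L}; {J, L}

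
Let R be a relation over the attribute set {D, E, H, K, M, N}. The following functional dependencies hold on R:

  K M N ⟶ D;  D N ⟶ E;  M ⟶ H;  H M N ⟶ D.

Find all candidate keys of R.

(K, M, N)

Attributes K, M, N never appear on any right-hand side, so every candidate key must contain {K, M, N}.
{K, M, N}⁺ = {D, E, H, K, M, N}, which is all of the schema, so {K, M, N} is the only candidate key.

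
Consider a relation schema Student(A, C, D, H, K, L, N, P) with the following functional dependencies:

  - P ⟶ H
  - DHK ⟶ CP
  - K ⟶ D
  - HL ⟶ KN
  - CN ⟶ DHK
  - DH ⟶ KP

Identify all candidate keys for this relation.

Attributes A, L never appear on any right-hand side, so every candidate key must contain {A, L}.
{A, L}⁺ = {A, L}, which is not all of the schema, so we must add further attributes.
{A, H, L}⁺: HL→KN adds K, N; K→D adds D; DH→KP adds P; DHK→CP adds C → {A, C, D, H, K, L, N, P}.
{A, L, P}⁺: P→H adds H; HL→KN adds K, N; K→D adds D; DHK→CP adds C → {A, C, D, H, K, L, N, P}.
{A, C, L, N}⁺: CN→DHK adds D, H, K; DH→KP adds P → {A, C, D, H, K, L, N, P}.
Any other superkey contains one of these as a subset, so there are no further candidate keys.

{A, H, L}; {A, L, P}; {A, C, L, N}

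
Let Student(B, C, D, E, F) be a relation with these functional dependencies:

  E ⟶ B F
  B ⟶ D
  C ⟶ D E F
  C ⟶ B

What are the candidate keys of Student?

{C}⁺: C→DEF adds D, E, F; C→B adds B → {B, C, D, E, F}.

{C}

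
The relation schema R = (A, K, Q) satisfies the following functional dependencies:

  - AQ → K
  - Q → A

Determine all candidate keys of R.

Q

Attribute Q never appears on the right-hand side of any dependency, so Q must belong to every candidate key.
{Q}⁺ = {A, K, Q}, which is all of the schema, so {Q} is the only candidate key.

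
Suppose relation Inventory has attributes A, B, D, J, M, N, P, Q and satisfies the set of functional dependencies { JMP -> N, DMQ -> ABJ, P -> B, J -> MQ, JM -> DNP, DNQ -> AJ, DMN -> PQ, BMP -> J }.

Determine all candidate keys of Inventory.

{J}⁺: J→MQ adds M, Q; JM→DNP adds D, N, P; DNQ→AJ adds A; DMQ→ABJ adds B → {A, B, D, J, M, N, P, Q}.
{M, P}⁺: P→B adds B; BMP→J adds J; JMP→N adds N; J→MQ adds Q; JM→DNP adds D; DNQ→AJ adds A → {A, B, D, J, M, N, P, Q}. Minimal: {P}⁺ = {B, P}; {M}⁺ = {M} — none reach the full schema.
{D, M, N}⁺: DMN→PQ adds P, Q; DMQ→ABJ adds A, B, J → {A, B, D, J, M, N, P, Q}. Minimal: {M, N}⁺ = {M, N}; {D, N}⁺ = {D, N}; {D, M}⁺ = {D, M} — none reach the full schema.
{D, M, Q}⁺: DMQ→ABJ adds A, B, J; JM→DNP adds N, P → {A, B, D, J, M, N, P, Q}. Minimal: {M, Q}⁺ = {M, Q}; {D, Q}⁺ = {D, Q}; {D, M}⁺ = {D, M} — none reach the full schema.
{D, N, Q}⁺: DNQ→AJ adds A, J; J→MQ adds M; JM→DNP adds P; DMQ→ABJ adds B → {A, B, D, J, M, N, P, Q}. Minimal: {N, Q}⁺ = {N, Q}; {D, Q}⁺ = {D, Q}; {D, N}⁺ = {D, N} — none reach the full schema.
Any other superkey contains one of these as a subset, so there are no further candidate keys.

{J}, {M, P}, {D, M, N}, {D, M, Q}, {D, N, Q}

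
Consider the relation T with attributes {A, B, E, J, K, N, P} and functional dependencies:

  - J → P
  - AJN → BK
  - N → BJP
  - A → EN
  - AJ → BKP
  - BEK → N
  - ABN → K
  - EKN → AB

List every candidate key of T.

{A}, {B, E, K}, {E, K, N}

{A}⁺: A→EN adds E, N; N→BJP adds B, J, P; AJ→BKP adds K → {A, B, E, J, K, N, P}.
{B, E, K}⁺: BEK→N adds N; EKN→AB adds A; N→BJP adds J, P → {A, B, E, J, K, N, P}. Minimal: {E, K}⁺ = {E, K}; {B, K}⁺ = {B, K}; {B, E}⁺ = {B, E} — none reach the full schema.
{E, K, N}⁺: N→BJP adds B, J, P; EKN→AB adds A → {A, B, E, J, K, N, P}. Minimal: {K, N}⁺ = {B, J, K, N, P}; {E, N}⁺ = {B, E, J, N, P}; {E, K}⁺ = {E, K} — none reach the full schema.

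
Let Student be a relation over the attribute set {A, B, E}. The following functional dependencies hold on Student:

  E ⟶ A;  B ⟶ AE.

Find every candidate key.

{B}

Attribute B never appears on the right-hand side of any dependency, so B must belong to every candidate key.
{B}⁺ = {A, B, E}, which is all of the schema, so {B} is the only candidate key.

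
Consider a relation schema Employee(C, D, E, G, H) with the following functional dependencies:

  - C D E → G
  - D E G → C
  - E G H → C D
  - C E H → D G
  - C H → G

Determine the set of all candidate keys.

Attributes E, H never appear on any right-hand side, so every candidate key must contain {E, H}.
{E, H}⁺ = {E, H}, which is not all of the schema, so we must add further attributes.
{C, E, H}⁺: CEH→DG adds D, G → {C, D, E, G, H}.
{E, G, H}⁺: EGH→CD adds C, D → {C, D, E, G, H}.

{C, E, H}; {E, G, H}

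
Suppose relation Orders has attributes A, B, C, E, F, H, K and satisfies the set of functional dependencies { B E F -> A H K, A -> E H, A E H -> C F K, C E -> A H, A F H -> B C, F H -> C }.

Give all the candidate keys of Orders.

(A), (C, E), (B, E, F), (E, F, H)

{A}⁺: A→EH adds E, H; AEH→CFK adds C, F, K; AFH→BC adds B → {A, B, C, E, F, H, K}.
{C, E}⁺: CE→AH adds A, H; AEH→CFK adds F, K; AFH→BC adds B → {A, B, C, E, F, H, K}. Minimal: {E}⁺ = {E}; {C}⁺ = {C} — none reach the full schema.
{B, E, F}⁺: BEF→AHK adds A, H, K; AEH→CFK adds C → {A, B, C, E, F, H, K}. Minimal: {E, F}⁺ = {E, F}; {B, F}⁺ = {B, F}; {B, E}⁺ = {B, E} — none reach the full schema.
{E, F, H}⁺: FH→C adds C; CE→AH adds A; AFH→BC adds B; BEF→AHK adds K → {A, B, C, E, F, H, K}. Minimal: {F, H}⁺ = {C, F, H}; {E, H}⁺ = {E, H}; {E, F}⁺ = {E, F} — none reach the full schema.
Any other superkey contains one of these as a subset, so there are no further candidate keys.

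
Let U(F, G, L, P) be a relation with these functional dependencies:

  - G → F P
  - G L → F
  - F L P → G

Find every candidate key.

Attribute L never appears on the right-hand side of any dependency, so L must belong to every candidate key.
{L}⁺ = {L}, which is not all of the schema, so we must add further attributes.
{G, L}⁺: G→FP adds F, P → {F, G, L, P}. Minimal: {L}⁺ = {L}; {G}⁺ = {F, G, P} — none reach the full schema.
{F, L, P}⁺: FLP→G adds G → {F, G, L, P}. Minimal: {L, P}⁺ = {L, P}; {F, P}⁺ = {F, P}; {F, L}⁺ = {F, L} — none reach the full schema.
Any other superkey contains one of these as a subset, so there are no further candidate keys.

{G, L}, {F, L, P}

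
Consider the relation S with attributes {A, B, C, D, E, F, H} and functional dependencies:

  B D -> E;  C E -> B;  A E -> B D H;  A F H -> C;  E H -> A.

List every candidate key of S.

Attribute F never appears on the right-hand side of any dependency, so F must belong to every candidate key.
{F}⁺ = {F}, which is not all of the schema, so we must add further attributes.
{A, E, F}⁺: AE→BDH adds B, D, H; AFH→C adds C → {A, B, C, D, E, F, H}. Minimal: {E, F}⁺ = {E, F}; {A, F}⁺ = {A, F}; {A, E}⁺ = {A, B, D, E, H} — none reach the full schema.
{E, F, H}⁺: EH→A adds A; AE→BDH adds B, D; AFH→C adds C → {A, B, C, D, E, F, H}. Minimal: {F, H}⁺ = {F, H}; {E, H}⁺ = {A, B, D, E, H}; {E, F}⁺ = {E, F} — none reach the full schema.
{A, B, D, F}⁺: BD→E adds E; AE→BDH adds H; AFH→C adds C → {A, B, C, D, E, F, H}. Minimal: {B, D, F}⁺ = {B, D, E, F}; {A, D, F}⁺ = {A, D, F}; {A, B, F}⁺ = {A, B, F}; … — none reach the full schema.
{B, D, F, H}⁺: BD→E adds E; EH→A adds A; AFH→C adds C → {A, B, C, D, E, F, H}. Minimal: {D, F, H}⁺ = {D, F, H}; {B, F, H}⁺ = {B, F, H}; {B, D, H}⁺ = {A, B, D, E, H}; … — none reach the full schema.

{A, E, F}; {E, F, H}; {A, B, D, F}; {B, D, F, H}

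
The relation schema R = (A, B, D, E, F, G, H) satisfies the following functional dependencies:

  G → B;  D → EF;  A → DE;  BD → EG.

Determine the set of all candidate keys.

Attributes A, H never appear on any right-hand side, so every candidate key must contain {A, H}.
{A, H}⁺ = {A, D, E, F, H}, which is not all of the schema, so we must add further attributes.
{A, B, H}⁺: A→DE adds D, E; BD→EG adds G; D→EF adds F → {A, B, D, E, F, G, H}.
{A, G, H}⁺: G→B adds B; A→DE adds D, E; D→EF adds F → {A, B, D, E, F, G, H}.
Any other superkey contains one of these as a subset, so there are no further candidate keys.

(A, B, H); (A, G, H)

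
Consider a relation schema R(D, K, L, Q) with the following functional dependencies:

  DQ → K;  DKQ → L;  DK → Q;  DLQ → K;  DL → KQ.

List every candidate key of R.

{D, K}⁺: DK→Q adds Q; DKQ→L adds L → {D, K, L, Q}.
{D, L}⁺: DL→KQ adds K, Q → {D, K, L, Q}.
{D, Q}⁺: DQ→K adds K; DKQ→L adds L → {D, K, L, Q}.

(D, K); (D, L); (D, Q)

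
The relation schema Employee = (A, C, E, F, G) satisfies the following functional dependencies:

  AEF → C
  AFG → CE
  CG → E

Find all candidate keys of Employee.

{A, F, G}

Attributes A, F, G never appear on any right-hand side, so every candidate key must contain {A, F, G}.
{A, F, G}⁺ = {A, C, E, F, G}, which is all of the schema, so {A, F, G} is the only candidate key.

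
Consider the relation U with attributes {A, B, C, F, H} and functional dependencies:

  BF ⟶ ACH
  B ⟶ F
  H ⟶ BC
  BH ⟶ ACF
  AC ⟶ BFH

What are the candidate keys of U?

{B}⁺: B→F adds F; BF→ACH adds A, C, H → {A, B, C, F, H}.
{H}⁺: H→BC adds B, C; BH→ACF adds A, F → {A, B, C, F, H}.
{A, C}⁺: AC→BFH adds B, F, H → {A, B, C, F, H}. Minimal: {C}⁺ = {C}; {A}⁺ = {A} — none reach the full schema.

(B), (H), (A, C)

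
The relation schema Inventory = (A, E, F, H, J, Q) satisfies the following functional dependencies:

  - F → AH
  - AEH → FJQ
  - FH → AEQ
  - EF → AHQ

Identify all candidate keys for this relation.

{F}⁺: F→AH adds A, H; FH→AEQ adds E, Q; AEH→FJQ adds J → {A, E, F, H, J, Q}.
{A, E, H}⁺: AEH→FJQ adds F, J, Q → {A, E, F, H, J, Q}. Minimal: {E, H}⁺ = {E, H}; {A, H}⁺ = {A, H}; {A, E}⁺ = {A, E} — none reach the full schema.

{F}, {A, E, H}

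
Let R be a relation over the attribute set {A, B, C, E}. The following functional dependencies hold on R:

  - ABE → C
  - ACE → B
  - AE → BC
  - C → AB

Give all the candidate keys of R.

{A, E}, {C, E}

Attribute E never appears on the right-hand side of any dependency, so E must belong to every candidate key.
{E}⁺ = {E}, which is not all of the schema, so we must add further attributes.
{A, E}⁺: AE→BC adds B, C → {A, B, C, E}. Minimal: {E}⁺ = {E}; {A}⁺ = {A} — none reach the full schema.
{C, E}⁺: C→AB adds A, B → {A, B, C, E}. Minimal: {E}⁺ = {E}; {C}⁺ = {A, B, C} — none reach the full schema.
Any other superkey contains one of these as a subset, so there are no further candidate keys.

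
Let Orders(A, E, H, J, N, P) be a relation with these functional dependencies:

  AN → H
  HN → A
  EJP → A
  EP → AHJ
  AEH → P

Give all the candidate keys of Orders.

Attributes E, N never appear on any right-hand side, so every candidate key must contain {E, N}.
{E, N}⁺ = {E, N}, which is not all of the schema, so we must add further attributes.
{A, E, N}⁺: AN→H adds H; AEH→P adds P; EP→AHJ adds J → {A, E, H, J, N, P}.
{E, H, N}⁺: HN→A adds A; AEH→P adds P; EP→AHJ adds J → {A, E, H, J, N, P}.
{E, N, P}⁺: EP→AHJ adds A, H, J → {A, E, H, J, N, P}.
Any other superkey contains one of these as a subset, so there are no further candidate keys.

(A, E, N), (E, H, N), (E, N, P)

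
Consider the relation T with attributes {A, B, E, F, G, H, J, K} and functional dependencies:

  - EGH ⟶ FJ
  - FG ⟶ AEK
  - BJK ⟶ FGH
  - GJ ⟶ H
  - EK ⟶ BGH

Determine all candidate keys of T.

{E, K}⁺: EK→BGH adds B, G, H; EGH→FJ adds F, J; FG→AEK adds A → {A, B, E, F, G, H, J, K}.
{F, G}⁺: FG→AEK adds A, E, K; EK→BGH adds B, H; EGH→FJ adds J → {A, B, E, F, G, H, J, K}.
{B, J, K}⁺: BJK→FGH adds F, G, H; FG→AEK adds A, E → {A, B, E, F, G, H, J, K}.
{E, G, H}⁺: EGH→FJ adds F, J; FG→AEK adds A, K; EK→BGH adds B → {A, B, E, F, G, H, J, K}.
{E, G, J}⁺: GJ→H adds H; EGH→FJ adds F; FG→AEK adds A, K; EK→BGH adds B → {A, B, E, F, G, H, J, K}.

(E, K), (F, G), (B, J, K), (E, G, H), (E, G, J)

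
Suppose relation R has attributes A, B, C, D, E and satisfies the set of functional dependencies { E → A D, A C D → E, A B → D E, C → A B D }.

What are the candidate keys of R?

C

Attribute C never appears on the right-hand side of any dependency, so C must belong to every candidate key.
{C}⁺ = {A, B, C, D, E}, which is all of the schema, so {C} is the only candidate key.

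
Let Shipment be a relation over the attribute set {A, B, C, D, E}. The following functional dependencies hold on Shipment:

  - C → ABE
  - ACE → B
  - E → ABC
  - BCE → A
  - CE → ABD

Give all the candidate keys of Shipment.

{C}⁺: C→ABE adds A, B, E; CE→ABD adds D → {A, B, C, D, E}.
{E}⁺: E→ABC adds A, B, C; CE→ABD adds D → {A, B, C, D, E}.

C, E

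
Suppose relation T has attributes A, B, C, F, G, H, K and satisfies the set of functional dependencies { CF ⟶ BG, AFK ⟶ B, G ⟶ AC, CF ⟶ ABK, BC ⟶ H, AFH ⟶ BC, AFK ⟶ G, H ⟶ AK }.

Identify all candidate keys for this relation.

CF; FG; FH; AFK

{C, F}⁺: CF→BG adds B, G; G→AC adds A; CF→ABK adds K; BC→H adds H → {A, B, C, F, G, H, K}. Minimal: {F}⁺ = {F}; {C}⁺ = {C} — none reach the full schema.
{F, G}⁺: G→AC adds A, C; CF→ABK adds B, K; BC→H adds H → {A, B, C, F, G, H, K}. Minimal: {G}⁺ = {A, C, G}; {F}⁺ = {F} — none reach the full schema.
{F, H}⁺: H→AK adds A, K; AFK→B adds B; AFH→BC adds C; AFK→G adds G → {A, B, C, F, G, H, K}. Minimal: {H}⁺ = {A, H, K}; {F}⁺ = {F} — none reach the full schema.
{A, F, K}⁺: AFK→B adds B; AFK→G adds G; G→AC adds C; BC→H adds H → {A, B, C, F, G, H, K}. Minimal: {F, K}⁺ = {F, K}; {A, K}⁺ = {A, K}; {A, F}⁺ = {A, F} — none reach the full schema.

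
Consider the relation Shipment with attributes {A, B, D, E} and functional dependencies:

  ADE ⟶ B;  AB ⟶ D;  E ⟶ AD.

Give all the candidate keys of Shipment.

{E}

Attribute E never appears on the right-hand side of any dependency, so E must belong to every candidate key.
{E}⁺ = {A, B, D, E}, which is all of the schema, so {E} is the only candidate key.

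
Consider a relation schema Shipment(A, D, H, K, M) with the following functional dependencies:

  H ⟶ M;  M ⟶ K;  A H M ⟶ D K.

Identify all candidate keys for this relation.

Attributes A, H never appear on any right-hand side, so every candidate key must contain {A, H}.
{A, H}⁺ = {A, D, H, K, M}, which is all of the schema, so {A, H} is the only candidate key.

{A, H}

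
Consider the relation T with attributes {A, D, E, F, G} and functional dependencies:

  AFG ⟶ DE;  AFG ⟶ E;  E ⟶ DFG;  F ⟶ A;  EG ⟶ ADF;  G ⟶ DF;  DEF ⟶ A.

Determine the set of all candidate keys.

E, G

{E}⁺: E→DFG adds D, F, G; F→A adds A → {A, D, E, F, G}.
{G}⁺: G→DF adds D, F; F→A adds A; AFG→DE adds E → {A, D, E, F, G}.
Any other superkey contains one of these as a subset, so there are no further candidate keys.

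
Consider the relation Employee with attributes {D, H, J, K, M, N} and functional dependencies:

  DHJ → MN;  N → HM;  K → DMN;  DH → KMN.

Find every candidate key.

{J, K}, {D, H, J}, {D, J, N}

Attribute J never appears on the right-hand side of any dependency, so J must belong to every candidate key.
{J}⁺ = {J}, which is not all of the schema, so we must add further attributes.
{J, K}⁺: K→DMN adds D, M, N; N→HM adds H → {D, H, J, K, M, N}. Minimal: {K}⁺ = {D, H, K, M, N}; {J}⁺ = {J} — none reach the full schema.
{D, H, J}⁺: DHJ→MN adds M, N; DH→KMN adds K → {D, H, J, K, M, N}. Minimal: {H, J}⁺ = {H, J}; {D, J}⁺ = {D, J}; {D, H}⁺ = {D, H, K, M, N} — none reach the full schema.
{D, J, N}⁺: N→HM adds H, M; DH→KMN adds K → {D, H, J, K, M, N}. Minimal: {J, N}⁺ = {H, J, M, N}; {D, N}⁺ = {D, H, K, M, N}; {D, J}⁺ = {D, J} — none reach the full schema.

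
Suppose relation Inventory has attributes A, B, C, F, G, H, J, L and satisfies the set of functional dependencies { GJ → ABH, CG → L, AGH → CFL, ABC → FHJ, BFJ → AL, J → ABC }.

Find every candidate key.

Attribute G never appears on the right-hand side of any dependency, so G must belong to every candidate key.
{G}⁺ = {G}, which is not all of the schema, so we must add further attributes.
{G, J}⁺: GJ→ABH adds A, B, H; AGH→CFL adds C, F, L → {A, B, C, F, G, H, J, L}. Minimal: {J}⁺ = {A, B, C, F, H, J, L}; {G}⁺ = {G} — none reach the full schema.
{A, B, C, G}⁺: CG→L adds L; ABC→FHJ adds F, H, J → {A, B, C, F, G, H, J, L}. Minimal: {B, C, G}⁺ = {B, C, G, L}; {A, C, G}⁺ = {A, C, G, L}; {A, B, G}⁺ = {A, B, G}; … — none reach the full schema.
{A, B, G, H}⁺: AGH→CFL adds C, F, L; ABC→FHJ adds J → {A, B, C, F, G, H, J, L}. Minimal: {B, G, H}⁺ = {B, G, H}; {A, G, H}⁺ = {A, C, F, G, H, L}; {A, B, H}⁺ = {A, B, H}; … — none reach the full schema.

(G, J), (A, B, C, G), (A, B, G, H)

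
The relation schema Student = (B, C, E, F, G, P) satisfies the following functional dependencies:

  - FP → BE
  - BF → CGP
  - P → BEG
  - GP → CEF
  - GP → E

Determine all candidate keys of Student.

{P}⁺: P→BEG adds B, E, G; GP→CEF adds C, F → {B, C, E, F, G, P}.
{B, F}⁺: BF→CGP adds C, G, P; P→BEG adds E → {B, C, E, F, G, P}. Minimal: {F}⁺ = {F}; {B}⁺ = {B} — none reach the full schema.
Any other superkey contains one of these as a subset, so there are no further candidate keys.

P, BF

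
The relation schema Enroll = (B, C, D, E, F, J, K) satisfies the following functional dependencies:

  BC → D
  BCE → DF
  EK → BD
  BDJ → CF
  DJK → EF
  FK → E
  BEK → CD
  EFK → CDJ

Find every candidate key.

{E, K}; {F, K}; {D, J, K}; {B, C, J, K}

Attribute K never appears on the right-hand side of any dependency, so K must belong to every candidate key.
{K}⁺ = {K}, which is not all of the schema, so we must add further attributes.
{E, K}⁺: EK→BD adds B, D; BEK→CD adds C; BCE→DF adds F; EFK→CDJ adds J → {B, C, D, E, F, J, K}. Minimal: {K}⁺ = {K}; {E}⁺ = {E} — none reach the full schema.
{F, K}⁺: FK→E adds E; EFK→CDJ adds C, D, J; EK→BD adds B → {B, C, D, E, F, J, K}. Minimal: {K}⁺ = {K}; {F}⁺ = {F} — none reach the full schema.
{D, J, K}⁺: DJK→EF adds E, F; EFK→CDJ adds C; EK→BD adds B → {B, C, D, E, F, J, K}. Minimal: {J, K}⁺ = {J, K}; {D, K}⁺ = {D, K}; {D, J}⁺ = {D, J} — none reach the full schema.
{B, C, J, K}⁺: BC→D adds D; BDJ→CF adds F; DJK→EF adds E → {B, C, D, E, F, J, K}. Minimal: {C, J, K}⁺ = {C, J, K}; {B, J, K}⁺ = {B, J, K}; {B, C, K}⁺ = {B, C, D, K}; … — none reach the full schema.
Any other superkey contains one of these as a subset, so there are no further candidate keys.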